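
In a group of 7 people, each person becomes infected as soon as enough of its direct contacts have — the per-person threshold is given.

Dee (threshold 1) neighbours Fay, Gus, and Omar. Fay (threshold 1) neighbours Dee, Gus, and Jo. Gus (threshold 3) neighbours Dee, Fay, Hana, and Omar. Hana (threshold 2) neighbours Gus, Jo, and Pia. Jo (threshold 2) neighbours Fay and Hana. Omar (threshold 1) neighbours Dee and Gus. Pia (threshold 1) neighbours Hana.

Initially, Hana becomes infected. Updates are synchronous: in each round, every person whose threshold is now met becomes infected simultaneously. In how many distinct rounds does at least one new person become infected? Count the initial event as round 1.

2

Round 1 — Hana becomes infected (initial).
Round 2 — checking thresholds:
  Gus: 1 of 4 neighbours < 3, holds.
  Jo: 1 of 2 neighbours < 2, holds.
  Pia: 1 of 1 neighbours ≥ 1, becomes infected.
Round 3 — no new infections; cascade stops.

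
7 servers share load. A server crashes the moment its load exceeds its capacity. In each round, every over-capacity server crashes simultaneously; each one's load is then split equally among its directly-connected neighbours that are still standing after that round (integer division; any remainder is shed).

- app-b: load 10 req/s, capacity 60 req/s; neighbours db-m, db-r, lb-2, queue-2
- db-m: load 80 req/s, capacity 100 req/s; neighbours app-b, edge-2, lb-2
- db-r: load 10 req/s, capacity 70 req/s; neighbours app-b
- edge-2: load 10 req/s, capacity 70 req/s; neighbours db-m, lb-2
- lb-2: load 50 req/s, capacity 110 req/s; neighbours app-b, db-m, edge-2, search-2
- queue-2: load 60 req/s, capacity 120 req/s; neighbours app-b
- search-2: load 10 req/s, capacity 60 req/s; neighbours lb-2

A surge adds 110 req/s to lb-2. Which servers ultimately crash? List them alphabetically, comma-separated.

Round 1 — lb-2 at 160 > 110. lb-2 crashes.
  lb-2 sheds 160 req/s to app-b, db-m, edge-2, search-2: 40 each.
    app-b: 10+40 = 50 ≤ 60
    db-m: 80+40 = 120 > 100
    edge-2: 10+40 = 50 ≤ 70
    search-2: 10+40 = 50 ≤ 60
Round 2 — db-m crashes.
  db-m sheds 120 req/s to app-b, edge-2: 60 each.
    app-b: 50+60 = 110 > 60
    edge-2: 50+60 = 110 > 70
Round 3 — app-b, edge-2 crash.
  app-b sheds 110 req/s to db-r, queue-2: 55 each.
    db-r: 10+55 = 65 ≤ 70
    queue-2: 60+55 = 115 ≤ 120
  edge-2 sheds 110 req/s: no online neighbours, lost.
No further crashes.

app-b, db-m, edge-2, lb-2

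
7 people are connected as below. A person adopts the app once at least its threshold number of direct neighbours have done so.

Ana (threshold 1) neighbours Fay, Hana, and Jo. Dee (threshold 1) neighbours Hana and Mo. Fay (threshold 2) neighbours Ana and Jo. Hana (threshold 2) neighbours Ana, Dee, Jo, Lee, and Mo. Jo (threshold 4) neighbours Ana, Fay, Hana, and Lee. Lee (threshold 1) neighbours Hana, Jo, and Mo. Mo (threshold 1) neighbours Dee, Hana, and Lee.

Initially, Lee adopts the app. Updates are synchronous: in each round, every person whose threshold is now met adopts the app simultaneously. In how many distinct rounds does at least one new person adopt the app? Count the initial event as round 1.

Round 1 — Lee adopts the app (initial).
Round 2 — checking thresholds:
  Hana: 1 of 5 neighbours < 2, below threshold.
  Jo: 1 of 4 neighbours < 4, below threshold.
  Mo: 1 of 3 neighbours ≥ 1, adopts the app.
Round 3 — checking thresholds:
  Dee: 1 of 2 neighbours ≥ 1, adopts the app.
  Hana: 2 of 5 neighbours ≥ 2, adopts the app.
  Jo: 1 of 4 neighbours < 4, below threshold.
Round 4 — checking thresholds:
  Ana: 1 of 3 neighbours ≥ 1, adopts the app.
  Jo: 2 of 4 neighbours < 4, below threshold.
Round 5 — no new adoptions; cascade stops.

4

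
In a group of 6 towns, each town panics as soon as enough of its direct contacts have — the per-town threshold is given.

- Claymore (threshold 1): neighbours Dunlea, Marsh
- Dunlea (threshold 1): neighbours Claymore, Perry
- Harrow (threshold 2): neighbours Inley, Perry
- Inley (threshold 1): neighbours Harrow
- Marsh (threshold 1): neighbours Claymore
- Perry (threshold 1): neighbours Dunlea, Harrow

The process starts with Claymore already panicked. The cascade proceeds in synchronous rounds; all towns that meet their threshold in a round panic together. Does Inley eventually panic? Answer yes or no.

no

Round 1 — Claymore panics (initial).
Round 2 — checking thresholds:
  Dunlea: 1 of 2 neighbours ≥ 1, panics.
  Marsh: 1 of 1 neighbours ≥ 1, panics.
Round 3 — checking thresholds:
  Perry: 1 of 2 neighbours ≥ 1, panics.
Round 4 — no new panics; cascade stops.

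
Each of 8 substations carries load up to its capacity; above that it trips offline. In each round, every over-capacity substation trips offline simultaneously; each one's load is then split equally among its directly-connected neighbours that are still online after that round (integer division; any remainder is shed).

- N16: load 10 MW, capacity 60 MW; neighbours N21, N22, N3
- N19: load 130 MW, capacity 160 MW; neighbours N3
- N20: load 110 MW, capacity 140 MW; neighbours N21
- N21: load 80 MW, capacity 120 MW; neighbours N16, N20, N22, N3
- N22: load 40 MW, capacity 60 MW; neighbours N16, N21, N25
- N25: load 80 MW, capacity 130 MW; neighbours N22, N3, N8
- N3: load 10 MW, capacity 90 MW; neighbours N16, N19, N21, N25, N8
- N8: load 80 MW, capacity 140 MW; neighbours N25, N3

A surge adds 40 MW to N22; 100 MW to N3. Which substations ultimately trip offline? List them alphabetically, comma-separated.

N16, N20, N21, N22, N3

Round 1 — N22 at 80 > 60; N3 at 110 > 90. N22, N3 trip offline.
  N22 sheds 80 MW to N16, N21, N25: 26 each (2 lost).
    N16: 10+26 = 36 ≤ 60
    N21: 80+26 = 106 ≤ 120
    N25: 80+26 = 106 ≤ 130
  N3 sheds 110 MW to N16, N19, N21, N25, N8: 22 each.
    N16: 36+22 = 58 ≤ 60
    N19: 130+22 = 152 ≤ 160
    N21: 106+22 = 128 > 120
    N25: 106+22 = 128 ≤ 130
    N8: 80+22 = 102 ≤ 140
Round 2 — N21 trips offline.
  N21 sheds 128 MW to N16, N20: 64 each.
    N16: 58+64 = 122 > 60
    N20: 110+64 = 174 > 140
Round 3 — N16, N20 trip offline.
  N16 sheds 122 MW: no online neighbours, lost.
  N20 sheds 174 MW: no online neighbours, lost.
No further trips.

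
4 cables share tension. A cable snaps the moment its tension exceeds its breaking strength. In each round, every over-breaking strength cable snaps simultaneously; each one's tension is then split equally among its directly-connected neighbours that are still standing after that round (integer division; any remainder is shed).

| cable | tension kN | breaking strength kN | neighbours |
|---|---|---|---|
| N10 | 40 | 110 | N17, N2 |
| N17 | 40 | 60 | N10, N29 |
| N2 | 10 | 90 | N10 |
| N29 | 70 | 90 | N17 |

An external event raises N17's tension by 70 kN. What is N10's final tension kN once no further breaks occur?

Round 1 — N17 at 110 > 60. N17 snaps.
  N17 sheds 110 kN to N10, N29: 55 each.
    N10: 40+55 = 95 ≤ 110
    N29: 70+55 = 125 > 90
Round 2 — N29 snaps.
  N29 sheds 125 kN: no online neighbours, lost.
No further breaks.

95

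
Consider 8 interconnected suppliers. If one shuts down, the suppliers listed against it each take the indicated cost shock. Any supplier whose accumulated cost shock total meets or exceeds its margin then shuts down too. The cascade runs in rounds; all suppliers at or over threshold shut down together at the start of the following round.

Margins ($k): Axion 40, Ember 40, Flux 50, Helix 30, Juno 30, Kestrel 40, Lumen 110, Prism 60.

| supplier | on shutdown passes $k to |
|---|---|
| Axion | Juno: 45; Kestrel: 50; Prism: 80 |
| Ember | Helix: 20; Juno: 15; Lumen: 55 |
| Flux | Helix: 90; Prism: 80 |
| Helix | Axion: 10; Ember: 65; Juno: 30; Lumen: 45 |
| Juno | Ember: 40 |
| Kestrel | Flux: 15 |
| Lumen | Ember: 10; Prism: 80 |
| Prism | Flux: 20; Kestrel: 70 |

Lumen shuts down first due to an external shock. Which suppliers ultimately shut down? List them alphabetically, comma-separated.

Kestrel, Lumen, Prism

Round 1 — Lumen shuts down (initial).
  Ember: +10 → 10 < 40
  Prism: +80 → 80 ≥ 60
Round 2 — Prism shuts down.
  Flux: +20 → 20 < 50
  Kestrel: +70 → 70 ≥ 40
Round 3 — Kestrel shuts down.
  Flux: +15 → 35 < 50
No further shutdowns.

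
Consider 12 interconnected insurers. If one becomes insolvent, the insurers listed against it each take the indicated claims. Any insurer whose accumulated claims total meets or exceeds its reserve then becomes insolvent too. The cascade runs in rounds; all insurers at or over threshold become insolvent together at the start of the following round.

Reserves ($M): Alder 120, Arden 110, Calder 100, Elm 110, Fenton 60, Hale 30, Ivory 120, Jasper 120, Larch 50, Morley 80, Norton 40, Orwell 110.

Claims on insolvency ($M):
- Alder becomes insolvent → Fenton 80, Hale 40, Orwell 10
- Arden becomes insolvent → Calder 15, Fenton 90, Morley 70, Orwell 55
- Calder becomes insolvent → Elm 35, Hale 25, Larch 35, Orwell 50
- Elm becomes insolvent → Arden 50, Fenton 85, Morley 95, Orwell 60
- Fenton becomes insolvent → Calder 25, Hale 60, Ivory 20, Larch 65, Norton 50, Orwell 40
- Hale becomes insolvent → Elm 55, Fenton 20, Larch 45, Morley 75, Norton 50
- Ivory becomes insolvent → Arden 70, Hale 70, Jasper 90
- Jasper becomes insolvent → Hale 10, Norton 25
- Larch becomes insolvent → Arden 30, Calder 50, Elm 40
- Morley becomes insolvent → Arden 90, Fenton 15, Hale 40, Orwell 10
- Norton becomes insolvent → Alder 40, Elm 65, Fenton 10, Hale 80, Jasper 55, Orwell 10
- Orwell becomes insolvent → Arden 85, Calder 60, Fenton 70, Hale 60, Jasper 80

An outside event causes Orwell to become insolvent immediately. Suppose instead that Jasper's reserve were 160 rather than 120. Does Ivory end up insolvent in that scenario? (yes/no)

With Jasper's reserve at 160:
Round 1 — Orwell becomes insolvent (initial).
  Arden: +85 → 85 < 110
  Calder: +60 → 60 < 100
  Fenton: +70 → 70 ≥ 60
  Hale: +60 → 60 ≥ 30
  Jasper: +80 → 80 < 160
Round 2 — Fenton, Hale become insolvent.
  Calder: +25 → 85 < 100
  Elm: +55 → 55 < 110
  Ivory: +20 → 20 < 120
  Larch: +65+45 → 110 ≥ 50
  Morley: +75 → 75 < 80
  Norton: +50+50 → 100 ≥ 40
Round 3 — Larch, Norton become insolvent.
  Alder: +40 → 40 < 120
  Arden: +30 → 115 ≥ 110
  Calder: +50 → 135 ≥ 100
  Elm: +40+65 → 160 ≥ 110
  Jasper: +55 → 135 < 160
Round 4 — Arden, Calder, Elm become insolvent.
  Morley: +70+95 → 240 ≥ 80
Round 5 — Morley becomes insolvent.
No further insolvencies.

no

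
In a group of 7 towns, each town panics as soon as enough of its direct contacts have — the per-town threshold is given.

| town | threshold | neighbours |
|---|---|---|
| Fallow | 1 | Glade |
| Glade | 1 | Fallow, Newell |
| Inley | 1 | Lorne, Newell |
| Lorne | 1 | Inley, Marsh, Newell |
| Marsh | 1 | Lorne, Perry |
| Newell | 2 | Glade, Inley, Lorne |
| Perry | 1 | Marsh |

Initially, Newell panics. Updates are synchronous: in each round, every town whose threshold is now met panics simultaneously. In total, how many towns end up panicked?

Round 1 — Newell panics (initial).
Round 2 — checking thresholds:
  Glade: 1 of 2 neighbours ≥ 1, panics.
  Inley: 1 of 2 neighbours ≥ 1, panics.
  Lorne: 1 of 3 neighbours ≥ 1, panics.
Round 3 — checking thresholds:
  Fallow: 1 of 1 neighbours ≥ 1, panics.
  Marsh: 1 of 2 neighbours ≥ 1, panics.
Round 4 — checking thresholds:
  Perry: 1 of 1 neighbours ≥ 1, panics.
Round 5 — no new panics; cascade stops.

7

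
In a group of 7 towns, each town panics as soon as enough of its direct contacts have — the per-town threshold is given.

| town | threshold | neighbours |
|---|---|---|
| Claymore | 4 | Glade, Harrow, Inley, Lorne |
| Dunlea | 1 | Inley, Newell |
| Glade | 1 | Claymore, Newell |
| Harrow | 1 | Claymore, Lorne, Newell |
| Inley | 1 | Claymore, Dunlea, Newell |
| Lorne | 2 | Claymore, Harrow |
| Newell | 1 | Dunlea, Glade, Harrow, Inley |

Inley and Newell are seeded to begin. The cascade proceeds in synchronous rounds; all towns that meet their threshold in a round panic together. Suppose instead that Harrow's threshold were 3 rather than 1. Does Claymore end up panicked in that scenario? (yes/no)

no

With Harrow's threshold at 3:
Round 1 — Inley, Newell panic (initial).
Round 2 — checking thresholds:
  Claymore: 1 of 4 neighbours < 4, not yet.
  Dunlea: 2 of 2 neighbours ≥ 1, panics.
  Glade: 1 of 2 neighbours ≥ 1, panics.
  Harrow: 1 of 3 neighbours < 3, not yet.
Round 3 — no new panics; cascade stops.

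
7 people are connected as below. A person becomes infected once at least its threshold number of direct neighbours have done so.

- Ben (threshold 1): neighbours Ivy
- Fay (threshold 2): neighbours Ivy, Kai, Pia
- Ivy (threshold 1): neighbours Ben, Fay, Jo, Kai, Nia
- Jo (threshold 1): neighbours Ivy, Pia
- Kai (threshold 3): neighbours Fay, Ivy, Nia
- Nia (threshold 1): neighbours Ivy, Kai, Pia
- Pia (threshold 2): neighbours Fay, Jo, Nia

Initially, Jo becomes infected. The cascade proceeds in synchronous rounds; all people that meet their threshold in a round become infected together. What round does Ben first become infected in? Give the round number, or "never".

3

Round 1 — Jo becomes infected (initial).
Round 2 — checking thresholds:
  Ivy: 1 of 5 neighbours ≥ 1, becomes infected.
  Pia: 1 of 3 neighbours < 2, not yet.
Round 3 — checking thresholds:
  Ben: 1 of 1 neighbours ≥ 1, becomes infected.
  Fay: 1 of 3 neighbours < 2, not yet.
  Kai: 1 of 3 neighbours < 3, not yet.
  Nia: 1 of 3 neighbours ≥ 1, becomes infected.
  Pia: 1 of 3 neighbours < 2, not yet.
Round 4 — checking thresholds:
  Fay: 1 of 3 neighbours < 2, not yet.
  Kai: 2 of 3 neighbours < 3, not yet.
  Pia: 2 of 3 neighbours ≥ 2, becomes infected.
Round 5 — checking thresholds:
  Fay: 2 of 3 neighbours ≥ 2, becomes infected.
  Kai: 2 of 3 neighbours < 3, not yet.
Round 6 — checking thresholds:
  Kai: 3 of 3 neighbours ≥ 3, becomes infected.
Round 7 — no new infections; cascade stops.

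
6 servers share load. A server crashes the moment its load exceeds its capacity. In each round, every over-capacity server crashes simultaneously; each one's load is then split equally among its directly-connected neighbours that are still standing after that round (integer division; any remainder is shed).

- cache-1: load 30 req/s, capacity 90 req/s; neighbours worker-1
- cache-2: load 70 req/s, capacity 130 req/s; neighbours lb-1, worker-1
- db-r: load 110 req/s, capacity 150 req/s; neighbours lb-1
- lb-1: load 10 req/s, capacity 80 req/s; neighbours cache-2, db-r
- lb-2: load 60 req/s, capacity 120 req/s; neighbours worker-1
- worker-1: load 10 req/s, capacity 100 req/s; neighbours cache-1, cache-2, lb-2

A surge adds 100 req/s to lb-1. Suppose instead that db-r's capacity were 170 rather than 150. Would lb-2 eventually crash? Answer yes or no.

With db-r's capacity at 170:
Round 1 — lb-1 at 110 > 80. lb-1 crashes.
  lb-1 sheds 110 req/s to cache-2, db-r: 55 each.
    cache-2: 70+55 = 125 ≤ 130
    db-r: 110+55 = 165 ≤ 170
No further crashes.

no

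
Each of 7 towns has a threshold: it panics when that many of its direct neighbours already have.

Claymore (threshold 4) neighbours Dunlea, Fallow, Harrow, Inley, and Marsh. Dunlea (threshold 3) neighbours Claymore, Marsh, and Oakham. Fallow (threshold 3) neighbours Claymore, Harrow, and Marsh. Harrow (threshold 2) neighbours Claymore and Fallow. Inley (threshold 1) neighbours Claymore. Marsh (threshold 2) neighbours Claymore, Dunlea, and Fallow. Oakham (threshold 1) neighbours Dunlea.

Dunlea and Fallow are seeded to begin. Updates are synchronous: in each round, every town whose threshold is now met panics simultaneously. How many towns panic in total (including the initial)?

4

Round 1 — Dunlea, Fallow panic (initial).
Round 2 — checking thresholds:
  Claymore: 2 of 5 neighbours < 4, below threshold.
  Harrow: 1 of 2 neighbours < 2, below threshold.
  Marsh: 2 of 3 neighbours ≥ 2, panics.
  Oakham: 1 of 1 neighbours ≥ 1, panics.
Round 3 — no new panics; cascade stops.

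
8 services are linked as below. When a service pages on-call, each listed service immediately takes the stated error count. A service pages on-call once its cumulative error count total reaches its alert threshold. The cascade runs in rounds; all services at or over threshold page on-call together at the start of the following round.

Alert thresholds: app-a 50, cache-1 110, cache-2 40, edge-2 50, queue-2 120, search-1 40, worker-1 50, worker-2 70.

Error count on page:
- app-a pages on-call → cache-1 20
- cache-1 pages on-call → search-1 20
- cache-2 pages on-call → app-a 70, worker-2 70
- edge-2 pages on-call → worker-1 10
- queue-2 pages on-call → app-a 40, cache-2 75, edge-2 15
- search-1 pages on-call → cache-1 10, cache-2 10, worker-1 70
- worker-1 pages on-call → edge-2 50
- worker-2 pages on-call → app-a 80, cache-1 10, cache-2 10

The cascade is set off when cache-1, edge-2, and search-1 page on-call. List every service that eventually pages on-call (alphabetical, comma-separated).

cache-1, edge-2, search-1, worker-1

Round 1 — cache-1, edge-2, search-1 page on-call (initial).
  cache-2: +10 → 10 < 40
  worker-1: +10+70 → 80 ≥ 50
Round 2 — worker-1 pages on-call.
No further pages.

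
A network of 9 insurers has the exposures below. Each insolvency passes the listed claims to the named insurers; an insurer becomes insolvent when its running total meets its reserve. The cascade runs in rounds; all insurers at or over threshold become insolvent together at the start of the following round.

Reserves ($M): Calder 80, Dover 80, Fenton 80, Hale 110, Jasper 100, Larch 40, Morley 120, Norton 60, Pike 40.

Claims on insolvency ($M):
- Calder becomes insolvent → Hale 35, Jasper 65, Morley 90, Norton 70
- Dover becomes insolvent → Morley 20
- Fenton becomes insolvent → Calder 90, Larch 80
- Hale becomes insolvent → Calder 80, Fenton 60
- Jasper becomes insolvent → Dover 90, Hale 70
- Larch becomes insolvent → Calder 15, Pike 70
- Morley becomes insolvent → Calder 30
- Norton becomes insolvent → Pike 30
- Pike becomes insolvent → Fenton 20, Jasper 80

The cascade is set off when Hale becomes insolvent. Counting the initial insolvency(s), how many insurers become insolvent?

3

Round 1 — Hale becomes insolvent (initial).
  Calder: +80 → 80 ≥ 80
  Fenton: +60 → 60 < 80
Round 2 — Calder becomes insolvent.
  Jasper: +65 → 65 < 100
  Morley: +90 → 90 < 120
  Norton: +70 → 70 ≥ 60
Round 3 — Norton becomes insolvent.
  Pike: +30 → 30 < 40
No further insolvencies.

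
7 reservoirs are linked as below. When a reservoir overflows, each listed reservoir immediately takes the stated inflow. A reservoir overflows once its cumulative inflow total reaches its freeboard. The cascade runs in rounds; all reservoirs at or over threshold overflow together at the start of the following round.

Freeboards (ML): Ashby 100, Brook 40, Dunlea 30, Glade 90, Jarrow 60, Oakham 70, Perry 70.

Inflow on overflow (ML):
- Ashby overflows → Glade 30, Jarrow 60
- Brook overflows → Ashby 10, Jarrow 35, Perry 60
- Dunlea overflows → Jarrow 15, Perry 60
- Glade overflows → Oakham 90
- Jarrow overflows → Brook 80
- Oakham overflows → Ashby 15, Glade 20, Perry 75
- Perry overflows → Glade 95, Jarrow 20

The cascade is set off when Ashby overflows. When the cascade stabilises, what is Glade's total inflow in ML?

Round 1 — Ashby overflows (initial).
  Glade: +30 → 30 < 90
  Jarrow: +60 → 60 ≥ 60
Round 2 — Jarrow overflows.
  Brook: +80 → 80 ≥ 40
Round 3 — Brook overflows.
  Perry: +60 → 60 < 70
No further overflows.

30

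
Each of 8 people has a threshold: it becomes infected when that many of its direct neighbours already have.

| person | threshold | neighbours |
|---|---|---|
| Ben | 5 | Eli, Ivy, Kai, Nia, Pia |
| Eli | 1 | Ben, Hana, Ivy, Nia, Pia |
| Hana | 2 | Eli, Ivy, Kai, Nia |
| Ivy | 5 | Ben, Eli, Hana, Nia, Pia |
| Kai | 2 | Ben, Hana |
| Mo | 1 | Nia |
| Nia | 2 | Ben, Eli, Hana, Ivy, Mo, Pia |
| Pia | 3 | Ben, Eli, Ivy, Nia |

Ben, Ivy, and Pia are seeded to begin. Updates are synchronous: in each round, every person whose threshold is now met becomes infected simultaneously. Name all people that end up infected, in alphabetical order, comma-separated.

Ben, Eli, Hana, Ivy, Kai, Mo, Nia, Pia

Round 1 — Ben, Ivy, Pia become infected (initial).
Round 2 — checking thresholds:
  Eli: 3 of 5 neighbours ≥ 1, becomes infected.
  Hana: 1 of 4 neighbours < 2, not yet.
  Kai: 1 of 2 neighbours < 2, not yet.
  Nia: 3 of 6 neighbours ≥ 2, becomes infected.
Round 3 — checking thresholds:
  Hana: 3 of 4 neighbours ≥ 2, becomes infected.
  Kai: 1 of 2 neighbours < 2, not yet.
  Mo: 1 of 1 neighbours ≥ 1, becomes infected.
Round 4 — checking thresholds:
  Kai: 2 of 2 neighbours ≥ 2, becomes infected.
Round 5 — no new infections; cascade stops.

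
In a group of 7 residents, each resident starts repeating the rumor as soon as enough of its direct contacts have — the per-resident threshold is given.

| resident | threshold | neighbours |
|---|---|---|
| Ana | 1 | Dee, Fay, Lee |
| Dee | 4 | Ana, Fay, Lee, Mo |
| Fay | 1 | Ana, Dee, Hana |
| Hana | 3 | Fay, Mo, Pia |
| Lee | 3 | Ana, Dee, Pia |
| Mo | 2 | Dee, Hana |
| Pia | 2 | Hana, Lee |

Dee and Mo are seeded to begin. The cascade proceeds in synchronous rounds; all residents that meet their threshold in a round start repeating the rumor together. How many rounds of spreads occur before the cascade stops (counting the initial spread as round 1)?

2

Round 1 — Dee, Mo start repeating the rumor (initial).
Round 2 — checking thresholds:
  Ana: 1 of 3 neighbours ≥ 1, starts repeating the rumor.
  Fay: 1 of 3 neighbours ≥ 1, starts repeating the rumor.
  Hana: 1 of 3 neighbours < 3, holds.
  Lee: 1 of 3 neighbours < 3, holds.
Round 3 — no new spreads; cascade stops.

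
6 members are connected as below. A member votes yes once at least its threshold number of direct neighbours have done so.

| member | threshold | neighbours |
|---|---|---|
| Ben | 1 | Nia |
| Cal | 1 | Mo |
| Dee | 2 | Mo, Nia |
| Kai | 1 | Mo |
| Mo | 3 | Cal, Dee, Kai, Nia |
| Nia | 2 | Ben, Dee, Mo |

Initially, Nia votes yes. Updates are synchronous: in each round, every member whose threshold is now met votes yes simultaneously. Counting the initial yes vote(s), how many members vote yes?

Round 1 — Nia votes yes (initial).
Round 2 — checking thresholds:
  Ben: 1 of 1 neighbours ≥ 1, votes yes.
  Dee: 1 of 2 neighbours < 2, holds.
  Mo: 1 of 4 neighbours < 3, holds.
Round 3 — no new yes votes; cascade stops.

2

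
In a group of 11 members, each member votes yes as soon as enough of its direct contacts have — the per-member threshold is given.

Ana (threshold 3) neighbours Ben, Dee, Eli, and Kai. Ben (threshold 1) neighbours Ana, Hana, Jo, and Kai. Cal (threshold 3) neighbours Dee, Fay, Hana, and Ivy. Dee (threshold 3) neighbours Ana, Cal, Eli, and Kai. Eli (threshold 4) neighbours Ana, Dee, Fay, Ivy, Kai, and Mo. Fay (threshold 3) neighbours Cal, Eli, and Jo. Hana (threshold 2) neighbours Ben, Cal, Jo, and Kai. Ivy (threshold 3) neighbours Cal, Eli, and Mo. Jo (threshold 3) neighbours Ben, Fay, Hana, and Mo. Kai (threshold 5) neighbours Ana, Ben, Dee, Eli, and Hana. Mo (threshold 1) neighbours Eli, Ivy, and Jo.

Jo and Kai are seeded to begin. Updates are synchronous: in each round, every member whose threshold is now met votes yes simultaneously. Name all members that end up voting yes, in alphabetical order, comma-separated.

Ben, Hana, Jo, Kai, Mo

Round 1 — Jo, Kai vote yes (initial).
Round 2 — checking thresholds:
  Ana: 1 of 4 neighbours < 3, below threshold.
  Ben: 2 of 4 neighbours ≥ 1, votes yes.
  Dee: 1 of 4 neighbours < 3, below threshold.
  Eli: 1 of 6 neighbours < 4, below threshold.
  Fay: 1 of 3 neighbours < 3, below threshold.
  Hana: 2 of 4 neighbours ≥ 2, votes yes.
  Mo: 1 of 3 neighbours ≥ 1, votes yes.
Round 3 — no new yes votes; cascade stops.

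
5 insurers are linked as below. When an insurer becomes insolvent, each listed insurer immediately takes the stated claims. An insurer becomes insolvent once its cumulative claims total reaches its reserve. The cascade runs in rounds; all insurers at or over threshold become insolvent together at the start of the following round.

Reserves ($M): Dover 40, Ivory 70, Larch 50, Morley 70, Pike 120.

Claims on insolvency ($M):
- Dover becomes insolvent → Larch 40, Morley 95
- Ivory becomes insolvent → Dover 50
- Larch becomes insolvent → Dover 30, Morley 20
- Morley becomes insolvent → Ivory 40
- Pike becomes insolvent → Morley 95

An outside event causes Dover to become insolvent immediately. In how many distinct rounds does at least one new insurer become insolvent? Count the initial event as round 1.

2

Round 1 — Dover becomes insolvent (initial).
  Larch: +40 → 40 < 50
  Morley: +95 → 95 ≥ 70
Round 2 — Morley becomes insolvent.
  Ivory: +40 → 40 < 70
No further insolvencies.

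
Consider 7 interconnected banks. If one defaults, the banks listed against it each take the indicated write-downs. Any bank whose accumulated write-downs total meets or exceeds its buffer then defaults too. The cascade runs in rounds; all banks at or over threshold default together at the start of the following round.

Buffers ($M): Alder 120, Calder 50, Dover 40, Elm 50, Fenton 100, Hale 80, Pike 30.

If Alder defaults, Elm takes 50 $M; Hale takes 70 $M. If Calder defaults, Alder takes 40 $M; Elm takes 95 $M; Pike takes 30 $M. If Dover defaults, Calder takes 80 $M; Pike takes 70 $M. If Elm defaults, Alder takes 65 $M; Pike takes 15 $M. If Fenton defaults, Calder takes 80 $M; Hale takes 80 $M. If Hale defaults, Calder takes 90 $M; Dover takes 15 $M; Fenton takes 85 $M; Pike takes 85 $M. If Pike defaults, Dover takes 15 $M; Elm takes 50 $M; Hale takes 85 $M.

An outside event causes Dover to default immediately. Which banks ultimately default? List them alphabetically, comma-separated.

Round 1 — Dover defaults (initial).
  Calder: +80 → 80 ≥ 50
  Pike: +70 → 70 ≥ 30
Round 2 — Calder, Pike default.
  Alder: +40 → 40 < 120
  Elm: +95+50 → 145 ≥ 50
  Hale: +85 → 85 ≥ 80
Round 3 — Elm, Hale default.
  Alder: +65 → 105 < 120
  Fenton: +85 → 85 < 100
No further defaults.

Calder, Dover, Elm, Hale, Pike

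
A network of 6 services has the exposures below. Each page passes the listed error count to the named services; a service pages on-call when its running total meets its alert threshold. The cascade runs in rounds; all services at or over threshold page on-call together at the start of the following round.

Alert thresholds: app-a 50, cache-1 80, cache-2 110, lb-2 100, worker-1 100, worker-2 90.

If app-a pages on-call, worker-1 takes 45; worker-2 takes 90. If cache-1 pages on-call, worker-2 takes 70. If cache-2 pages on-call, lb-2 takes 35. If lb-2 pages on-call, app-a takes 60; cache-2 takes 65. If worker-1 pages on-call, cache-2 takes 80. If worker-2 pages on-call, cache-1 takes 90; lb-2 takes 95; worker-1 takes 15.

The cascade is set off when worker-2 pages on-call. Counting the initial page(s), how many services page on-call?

Round 1 — worker-2 pages on-call (initial).
  cache-1: +90 → 90 ≥ 80
  lb-2: +95 → 95 < 100
  worker-1: +15 → 15 < 100
Round 2 — cache-1 pages on-call.
No further pages.

2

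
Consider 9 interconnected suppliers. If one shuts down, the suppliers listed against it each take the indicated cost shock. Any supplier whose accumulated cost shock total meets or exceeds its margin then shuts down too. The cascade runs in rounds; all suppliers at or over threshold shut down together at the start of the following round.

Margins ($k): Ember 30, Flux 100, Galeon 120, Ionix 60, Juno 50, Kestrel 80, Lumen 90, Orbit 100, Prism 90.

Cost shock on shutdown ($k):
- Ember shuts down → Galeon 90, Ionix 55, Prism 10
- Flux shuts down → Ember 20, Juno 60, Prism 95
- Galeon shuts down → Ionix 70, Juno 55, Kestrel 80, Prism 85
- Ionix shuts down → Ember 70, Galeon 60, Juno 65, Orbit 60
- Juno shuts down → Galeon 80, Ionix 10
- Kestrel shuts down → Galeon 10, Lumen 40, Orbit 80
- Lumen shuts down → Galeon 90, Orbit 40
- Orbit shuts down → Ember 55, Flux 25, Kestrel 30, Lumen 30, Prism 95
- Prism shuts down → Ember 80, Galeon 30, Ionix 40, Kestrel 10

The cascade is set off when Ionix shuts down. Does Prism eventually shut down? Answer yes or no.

Round 1 — Ionix shuts down (initial).
  Ember: +70 → 70 ≥ 30
  Galeon: +60 → 60 < 120
  Juno: +65 → 65 ≥ 50
  Orbit: +60 → 60 < 100
Round 2 — Ember, Juno shut down.
  Galeon: +90+80 → 230 ≥ 120
  Prism: +10 → 10 < 90
Round 3 — Galeon shuts down.
  Kestrel: +80 → 80 ≥ 80
  Prism: +85 → 95 ≥ 90
Round 4 — Kestrel, Prism shut down.
  Lumen: +40 → 40 < 90
  Orbit: +80 → 140 ≥ 100
Round 5 — Orbit shuts down.
  Flux: +25 → 25 < 100
  Lumen: +30 → 70 < 90
No further shutdowns.

yes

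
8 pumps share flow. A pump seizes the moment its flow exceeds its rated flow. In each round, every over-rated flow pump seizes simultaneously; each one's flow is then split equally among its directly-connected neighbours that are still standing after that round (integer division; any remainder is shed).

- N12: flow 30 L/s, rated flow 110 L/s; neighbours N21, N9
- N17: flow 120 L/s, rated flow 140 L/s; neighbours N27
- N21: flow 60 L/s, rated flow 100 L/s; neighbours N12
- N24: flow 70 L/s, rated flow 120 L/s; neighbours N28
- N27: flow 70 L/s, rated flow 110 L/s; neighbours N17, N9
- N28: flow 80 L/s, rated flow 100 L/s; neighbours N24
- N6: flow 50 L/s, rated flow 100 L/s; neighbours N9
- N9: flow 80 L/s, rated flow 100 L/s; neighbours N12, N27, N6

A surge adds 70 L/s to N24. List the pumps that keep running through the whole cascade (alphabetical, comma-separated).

Round 1 — N24 at 140 > 120. N24 seizes.
  N24 sheds 140 L/s to N28: 140 each.
    N28: 80+140 = 220 > 100
Round 2 — N28 seizes.
  N28 sheds 220 L/s: no online neighbours, lost.
No further seizures.

N12, N17, N21, N27, N6, N9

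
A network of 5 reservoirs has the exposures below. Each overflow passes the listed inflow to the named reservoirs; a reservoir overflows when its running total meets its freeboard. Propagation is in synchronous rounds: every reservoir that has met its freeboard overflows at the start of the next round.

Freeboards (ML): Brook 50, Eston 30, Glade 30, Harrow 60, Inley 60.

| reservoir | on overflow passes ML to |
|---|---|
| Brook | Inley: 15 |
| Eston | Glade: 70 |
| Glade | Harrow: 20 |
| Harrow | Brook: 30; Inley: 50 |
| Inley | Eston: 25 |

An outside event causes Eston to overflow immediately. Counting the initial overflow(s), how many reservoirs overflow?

2

Round 1 — Eston overflows (initial).
  Glade: +70 → 70 ≥ 30
Round 2 — Glade overflows.
  Harrow: +20 → 20 < 60
No further overflows.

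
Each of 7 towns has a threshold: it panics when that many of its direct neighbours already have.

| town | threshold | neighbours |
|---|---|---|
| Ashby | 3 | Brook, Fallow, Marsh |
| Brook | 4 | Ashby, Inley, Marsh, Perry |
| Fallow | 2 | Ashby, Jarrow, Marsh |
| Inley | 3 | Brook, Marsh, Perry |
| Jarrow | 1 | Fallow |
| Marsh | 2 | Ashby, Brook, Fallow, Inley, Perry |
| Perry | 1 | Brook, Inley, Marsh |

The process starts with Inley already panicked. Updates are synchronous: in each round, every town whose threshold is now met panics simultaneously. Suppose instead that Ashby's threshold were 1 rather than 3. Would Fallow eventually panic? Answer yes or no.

yes

With Ashby's threshold at 1:
Round 1 — Inley panics (initial).
Round 2 — checking thresholds:
  Brook: 1 of 4 neighbours < 4, not yet.
  Marsh: 1 of 5 neighbours < 2, not yet.
  Perry: 1 of 3 neighbours ≥ 1, panics.
Round 3 — checking thresholds:
  Brook: 2 of 4 neighbours < 4, not yet.
  Marsh: 2 of 5 neighbours ≥ 2, panics.
Round 4 — checking thresholds:
  Ashby: 1 of 3 neighbours ≥ 1, panics.
  Brook: 3 of 4 neighbours < 4, not yet.
  Fallow: 1 of 3 neighbours < 2, not yet.
Round 5 — checking thresholds:
  Brook: 4 of 4 neighbours ≥ 4, panics.
  Fallow: 2 of 3 neighbours ≥ 2, panics.
Round 6 — checking thresholds:
  Jarrow: 1 of 1 neighbours ≥ 1, panics.
Round 7 — no new panics; cascade stops.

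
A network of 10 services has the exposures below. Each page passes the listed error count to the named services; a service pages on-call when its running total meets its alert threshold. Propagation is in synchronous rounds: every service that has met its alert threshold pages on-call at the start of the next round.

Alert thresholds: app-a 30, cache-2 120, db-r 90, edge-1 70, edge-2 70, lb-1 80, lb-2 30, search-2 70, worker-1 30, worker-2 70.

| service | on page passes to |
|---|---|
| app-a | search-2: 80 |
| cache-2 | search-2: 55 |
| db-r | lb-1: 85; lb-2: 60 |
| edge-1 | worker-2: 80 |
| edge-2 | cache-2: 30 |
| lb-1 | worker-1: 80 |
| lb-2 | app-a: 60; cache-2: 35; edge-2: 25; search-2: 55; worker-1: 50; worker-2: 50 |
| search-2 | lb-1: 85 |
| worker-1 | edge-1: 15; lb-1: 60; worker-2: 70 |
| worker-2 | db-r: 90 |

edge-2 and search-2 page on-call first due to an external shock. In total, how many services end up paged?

8

Round 1 — edge-2, search-2 page on-call (initial).
  cache-2: +30 → 30 < 120
  lb-1: +85 → 85 ≥ 80
Round 2 — lb-1 pages on-call.
  worker-1: +80 → 80 ≥ 30
Round 3 — worker-1 pages on-call.
  edge-1: +15 → 15 < 70
  worker-2: +70 → 70 ≥ 70
Round 4 — worker-2 pages on-call.
  db-r: +90 → 90 ≥ 90
Round 5 — db-r pages on-call.
  lb-2: +60 → 60 ≥ 30
Round 6 — lb-2 pages on-call.
  app-a: +60 → 60 ≥ 30
  cache-2: +35 → 65 < 120
Round 7 — app-a pages on-call.
No further pages.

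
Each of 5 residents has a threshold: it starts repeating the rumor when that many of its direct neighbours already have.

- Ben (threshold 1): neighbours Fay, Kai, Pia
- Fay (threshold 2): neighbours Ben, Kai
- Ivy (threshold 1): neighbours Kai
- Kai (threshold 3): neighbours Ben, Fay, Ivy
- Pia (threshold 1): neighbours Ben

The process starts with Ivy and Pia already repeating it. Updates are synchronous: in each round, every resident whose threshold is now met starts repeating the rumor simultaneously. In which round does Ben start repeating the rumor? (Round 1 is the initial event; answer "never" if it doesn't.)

2

Round 1 — Ivy, Pia start repeating the rumor (initial).
Round 2 — checking thresholds:
  Ben: 1 of 3 neighbours ≥ 1, starts repeating the rumor.
  Kai: 1 of 3 neighbours < 3, below threshold.
Round 3 — no new spreads; cascade stops.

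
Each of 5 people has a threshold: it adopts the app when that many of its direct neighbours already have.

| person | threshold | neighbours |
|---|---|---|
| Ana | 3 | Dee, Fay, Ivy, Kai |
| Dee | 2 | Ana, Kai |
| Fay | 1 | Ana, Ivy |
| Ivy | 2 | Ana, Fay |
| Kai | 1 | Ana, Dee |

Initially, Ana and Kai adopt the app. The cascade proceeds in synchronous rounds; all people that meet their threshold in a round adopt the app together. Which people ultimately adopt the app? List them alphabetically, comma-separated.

Round 1 — Ana, Kai adopt the app (initial).
Round 2 — checking thresholds:
  Dee: 2 of 2 neighbours ≥ 2, adopts the app.
  Fay: 1 of 2 neighbours ≥ 1, adopts the app.
  Ivy: 1 of 2 neighbours < 2, below threshold.
Round 3 — checking thresholds:
  Ivy: 2 of 2 neighbours ≥ 2, adopts the app.
Round 4 — no new adoptions; cascade stops.

Ana, Dee, Fay, Ivy, Kai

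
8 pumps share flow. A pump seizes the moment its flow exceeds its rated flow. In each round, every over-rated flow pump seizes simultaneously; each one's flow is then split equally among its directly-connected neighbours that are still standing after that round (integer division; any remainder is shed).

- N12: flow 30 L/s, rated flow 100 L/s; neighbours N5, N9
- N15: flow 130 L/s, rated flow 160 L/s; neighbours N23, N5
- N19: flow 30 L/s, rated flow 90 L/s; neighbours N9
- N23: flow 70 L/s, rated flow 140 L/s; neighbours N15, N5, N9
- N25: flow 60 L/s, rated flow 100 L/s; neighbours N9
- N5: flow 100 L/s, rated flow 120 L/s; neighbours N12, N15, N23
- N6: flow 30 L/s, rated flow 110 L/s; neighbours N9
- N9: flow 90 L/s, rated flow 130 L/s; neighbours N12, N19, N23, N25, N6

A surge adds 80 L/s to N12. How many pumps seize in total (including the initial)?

5

Round 1 — N12 at 110 > 100. N12 seizes.
  N12 sheds 110 L/s to N5, N9: 55 each.
    N5: 100+55 = 155 > 120
    N9: 90+55 = 145 > 130
Round 2 — N5, N9 seize.
  N5 sheds 155 L/s to N15, N23: 77 each (1 lost).
    N15: 130+77 = 207 > 160
    N23: 70+77 = 147 > 140
  N9 sheds 145 L/s to N19, N23, N25, N6: 36 each (1 lost).
    N19: 30+36 = 66 ≤ 90
    N23: 147+36 = 183 > 140
    N25: 60+36 = 96 ≤ 100
    N6: 30+36 = 66 ≤ 110
Round 3 — N15, N23 seize.
  N15 sheds 207 L/s: no online neighbours, lost.
  N23 sheds 183 L/s: no online neighbours, lost.
No further seizures.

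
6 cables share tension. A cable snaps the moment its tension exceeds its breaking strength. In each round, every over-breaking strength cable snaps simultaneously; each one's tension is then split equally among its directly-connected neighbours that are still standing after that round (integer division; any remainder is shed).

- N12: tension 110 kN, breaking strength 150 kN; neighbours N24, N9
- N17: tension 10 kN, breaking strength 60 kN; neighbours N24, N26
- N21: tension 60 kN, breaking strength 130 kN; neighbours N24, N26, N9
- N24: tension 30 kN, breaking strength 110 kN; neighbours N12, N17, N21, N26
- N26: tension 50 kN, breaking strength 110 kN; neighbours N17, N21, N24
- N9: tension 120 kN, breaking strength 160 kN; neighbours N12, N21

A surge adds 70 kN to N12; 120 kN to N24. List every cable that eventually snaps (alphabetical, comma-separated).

N12, N17, N21, N24, N26, N9

Round 1 — N12 at 180 > 150; N24 at 150 > 110. N12, N24 snap.
  N12 sheds 180 kN to N9: 180 each.
    N9: 120+180 = 300 > 160
  N24 sheds 150 kN to N17, N21, N26: 50 each.
    N17: 10+50 = 60 ≤ 60
    N21: 60+50 = 110 ≤ 130
    N26: 50+50 = 100 ≤ 110
Round 2 — N9 snaps.
  N9 sheds 300 kN to N21: 300 each.
    N21: 110+300 = 410 > 130
Round 3 — N21 snaps.
  N21 sheds 410 kN to N26: 410 each.
    N26: 100+410 = 510 > 110
Round 4 — N26 snaps.
  N26 sheds 510 kN to N17: 510 each.
    N17: 60+510 = 570 > 60
Round 5 — N17 snaps.
  N17 sheds 570 kN: no online neighbours, lost.
No further breaks.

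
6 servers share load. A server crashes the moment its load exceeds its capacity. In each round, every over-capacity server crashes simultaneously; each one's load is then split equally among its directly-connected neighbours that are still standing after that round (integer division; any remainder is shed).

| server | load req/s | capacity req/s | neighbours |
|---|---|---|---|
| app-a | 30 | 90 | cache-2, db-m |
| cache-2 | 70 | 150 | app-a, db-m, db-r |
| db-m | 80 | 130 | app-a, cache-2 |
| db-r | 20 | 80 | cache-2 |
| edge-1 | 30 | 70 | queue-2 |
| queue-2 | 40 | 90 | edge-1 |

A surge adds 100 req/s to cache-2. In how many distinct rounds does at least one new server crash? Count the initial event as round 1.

3

Round 1 — cache-2 at 170 > 150. cache-2 crashes.
  cache-2 sheds 170 req/s to app-a, db-m, db-r: 56 each (2 lost).
    app-a: 30+56 = 86 ≤ 90
    db-m: 80+56 = 136 > 130
    db-r: 20+56 = 76 ≤ 80
Round 2 — db-m crashes.
  db-m sheds 136 req/s to app-a: 136 each.
    app-a: 86+136 = 222 > 90
Round 3 — app-a crashes.
  app-a sheds 222 req/s: no online neighbours, lost.
No further crashes.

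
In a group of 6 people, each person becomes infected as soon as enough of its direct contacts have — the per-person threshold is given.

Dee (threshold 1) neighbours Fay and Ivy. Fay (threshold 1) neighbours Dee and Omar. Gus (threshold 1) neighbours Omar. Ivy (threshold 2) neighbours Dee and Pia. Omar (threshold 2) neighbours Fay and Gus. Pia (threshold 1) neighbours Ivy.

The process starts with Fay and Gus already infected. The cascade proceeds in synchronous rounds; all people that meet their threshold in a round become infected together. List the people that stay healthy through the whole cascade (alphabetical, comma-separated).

Ivy, Pia

Round 1 — Fay, Gus become infected (initial).
Round 2 — checking thresholds:
  Dee: 1 of 2 neighbours ≥ 1, becomes infected.
  Omar: 2 of 2 neighbours ≥ 2, becomes infected.
Round 3 — no new infections; cascade stops.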